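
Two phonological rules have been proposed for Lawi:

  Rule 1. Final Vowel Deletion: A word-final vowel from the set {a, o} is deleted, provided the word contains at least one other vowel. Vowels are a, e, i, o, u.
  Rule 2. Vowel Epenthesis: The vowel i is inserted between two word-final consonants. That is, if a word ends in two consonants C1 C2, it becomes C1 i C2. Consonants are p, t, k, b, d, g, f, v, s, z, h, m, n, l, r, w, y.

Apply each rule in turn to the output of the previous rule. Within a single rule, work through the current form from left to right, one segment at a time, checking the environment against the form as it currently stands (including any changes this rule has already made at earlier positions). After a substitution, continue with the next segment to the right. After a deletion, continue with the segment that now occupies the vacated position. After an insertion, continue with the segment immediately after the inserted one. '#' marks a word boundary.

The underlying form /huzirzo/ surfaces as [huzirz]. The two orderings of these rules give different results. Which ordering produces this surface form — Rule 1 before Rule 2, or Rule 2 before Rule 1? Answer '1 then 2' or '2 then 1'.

2 then 1

Order 1 then 2:
  1 Final Vowel Deletion: [huzirzo] → [huzirz]
  2 Vowel Epenthesis: [huzirz] → [huziriz]
  result: [huziriz]
Order 2 then 1:
  2 Vowel Epenthesis: no change — [huzirzo]
  1 Final Vowel Deletion: [huzirzo] → [huzirz]
  result: [huzirz]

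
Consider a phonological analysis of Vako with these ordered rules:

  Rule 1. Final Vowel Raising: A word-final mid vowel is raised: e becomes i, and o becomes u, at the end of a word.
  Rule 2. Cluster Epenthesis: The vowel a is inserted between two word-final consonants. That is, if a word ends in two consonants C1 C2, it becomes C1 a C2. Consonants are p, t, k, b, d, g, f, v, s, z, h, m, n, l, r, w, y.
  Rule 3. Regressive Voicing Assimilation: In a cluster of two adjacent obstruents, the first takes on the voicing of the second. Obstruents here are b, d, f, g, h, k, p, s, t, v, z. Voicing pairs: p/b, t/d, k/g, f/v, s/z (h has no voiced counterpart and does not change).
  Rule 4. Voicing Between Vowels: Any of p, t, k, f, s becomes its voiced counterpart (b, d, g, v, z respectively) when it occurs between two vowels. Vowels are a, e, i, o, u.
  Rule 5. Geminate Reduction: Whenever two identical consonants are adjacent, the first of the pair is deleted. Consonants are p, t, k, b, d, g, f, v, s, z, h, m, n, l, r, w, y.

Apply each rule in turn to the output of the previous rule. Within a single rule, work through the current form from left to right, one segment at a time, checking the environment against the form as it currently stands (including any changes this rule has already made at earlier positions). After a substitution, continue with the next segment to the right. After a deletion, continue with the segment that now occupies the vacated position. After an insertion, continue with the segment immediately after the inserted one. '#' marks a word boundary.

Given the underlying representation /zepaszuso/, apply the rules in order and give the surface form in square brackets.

[zebazuzu]

Rule 1 Final Vowel Raising: [zepaszuso] → [zepaszusu]
Rule 2 Cluster Epenthesis: no change — [zepaszusu]
Rule 3 Regressive Voicing Assimilation: [zepaszusu] → [zepazzusu]
Rule 4 Voicing Between Vowels: [zepazzusu] → [zebazzuzu]
Rule 5 Geminate Reduction: [zebazzuzu] → [zebazuzu]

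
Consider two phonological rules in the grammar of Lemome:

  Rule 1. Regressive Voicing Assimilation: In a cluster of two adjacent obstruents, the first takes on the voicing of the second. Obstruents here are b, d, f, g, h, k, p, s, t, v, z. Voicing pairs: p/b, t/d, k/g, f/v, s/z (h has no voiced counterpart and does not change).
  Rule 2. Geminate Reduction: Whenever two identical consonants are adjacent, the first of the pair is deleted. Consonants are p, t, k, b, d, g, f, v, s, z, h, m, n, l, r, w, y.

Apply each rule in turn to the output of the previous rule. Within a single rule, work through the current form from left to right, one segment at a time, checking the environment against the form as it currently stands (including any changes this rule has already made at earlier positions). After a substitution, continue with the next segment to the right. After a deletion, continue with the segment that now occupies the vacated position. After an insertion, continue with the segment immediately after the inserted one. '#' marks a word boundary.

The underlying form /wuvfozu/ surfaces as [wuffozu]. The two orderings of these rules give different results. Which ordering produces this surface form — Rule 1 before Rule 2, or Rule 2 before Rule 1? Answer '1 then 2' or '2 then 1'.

2 then 1

Order 1 then 2:
  1 Regressive Voicing Assimilation: [wuvfozu] → [wuffozu]
  2 Geminate Reduction: [wuffozu] → [wufozu]
  result: [wufozu]
Order 2 then 1:
  2 Geminate Reduction: no change — [wuvfozu]
  1 Regressive Voicing Assimilation: [wuvfozu] → [wuffozu]
  result: [wuffozu]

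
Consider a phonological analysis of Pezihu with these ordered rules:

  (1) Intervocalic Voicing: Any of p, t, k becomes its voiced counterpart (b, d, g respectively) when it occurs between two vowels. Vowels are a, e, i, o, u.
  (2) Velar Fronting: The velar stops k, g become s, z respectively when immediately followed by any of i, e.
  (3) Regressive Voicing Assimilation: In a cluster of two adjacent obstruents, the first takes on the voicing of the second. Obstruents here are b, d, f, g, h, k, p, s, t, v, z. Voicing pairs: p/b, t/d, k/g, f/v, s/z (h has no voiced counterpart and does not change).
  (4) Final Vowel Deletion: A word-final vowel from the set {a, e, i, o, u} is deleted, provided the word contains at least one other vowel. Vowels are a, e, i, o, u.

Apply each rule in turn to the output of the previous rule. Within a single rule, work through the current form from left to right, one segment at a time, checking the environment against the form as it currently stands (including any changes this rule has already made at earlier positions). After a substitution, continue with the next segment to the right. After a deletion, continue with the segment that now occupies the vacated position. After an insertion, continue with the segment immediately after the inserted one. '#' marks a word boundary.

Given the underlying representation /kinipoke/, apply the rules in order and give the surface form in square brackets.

[siniboz]

(1) Intervocalic Voicing: [kinipoke] → [kiniboge]
(2) Velar Fronting: [kiniboge] → [siniboze]
(3) Regressive Voicing Assimilation: no change — [siniboze]
(4) Final Vowel Deletion: [siniboze] → [siniboz]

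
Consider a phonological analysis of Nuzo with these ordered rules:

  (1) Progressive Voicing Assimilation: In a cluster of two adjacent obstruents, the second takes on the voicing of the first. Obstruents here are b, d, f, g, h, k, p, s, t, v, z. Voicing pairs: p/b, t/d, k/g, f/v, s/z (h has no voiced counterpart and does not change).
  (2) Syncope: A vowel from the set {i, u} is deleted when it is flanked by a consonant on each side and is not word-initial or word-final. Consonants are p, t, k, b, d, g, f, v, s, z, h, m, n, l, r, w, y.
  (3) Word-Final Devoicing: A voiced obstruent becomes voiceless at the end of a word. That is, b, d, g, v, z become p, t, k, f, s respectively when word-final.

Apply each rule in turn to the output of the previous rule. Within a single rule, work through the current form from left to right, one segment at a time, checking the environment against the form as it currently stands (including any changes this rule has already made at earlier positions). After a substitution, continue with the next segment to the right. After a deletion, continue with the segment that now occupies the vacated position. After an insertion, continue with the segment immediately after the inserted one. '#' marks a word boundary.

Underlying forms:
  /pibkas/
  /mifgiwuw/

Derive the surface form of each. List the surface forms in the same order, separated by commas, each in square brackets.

[pbgas], [mfkww]

/pibkas/:
  (1) Progressive Voicing Assimilation: [pibkas] → [pibgas]
  (2) Syncope: [pibgas] → [pbgas]
  (3) Word-Final Devoicing: no change — [pbgas]
/mifgiwuw/:
  (1) Progressive Voicing Assimilation: [mifgiwuw] → [mifkiwuw]
  (2) Syncope: [mifkiwuw] → [mfkww]
  (3) Word-Final Devoicing: no change — [mfkww]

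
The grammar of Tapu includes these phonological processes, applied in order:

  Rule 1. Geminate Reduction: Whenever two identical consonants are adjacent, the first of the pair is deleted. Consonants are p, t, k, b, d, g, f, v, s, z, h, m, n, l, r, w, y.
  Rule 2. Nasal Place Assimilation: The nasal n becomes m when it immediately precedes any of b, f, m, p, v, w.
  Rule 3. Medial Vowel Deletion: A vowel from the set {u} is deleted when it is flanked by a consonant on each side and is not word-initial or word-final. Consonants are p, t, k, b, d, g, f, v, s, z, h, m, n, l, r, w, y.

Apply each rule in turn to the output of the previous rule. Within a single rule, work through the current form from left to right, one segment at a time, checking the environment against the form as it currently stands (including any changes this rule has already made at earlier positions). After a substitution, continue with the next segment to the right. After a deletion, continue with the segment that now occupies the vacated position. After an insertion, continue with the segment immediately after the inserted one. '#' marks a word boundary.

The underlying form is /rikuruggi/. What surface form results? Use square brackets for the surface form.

[rikrgi]

Rule 1 Geminate Reduction: [rikuruggi] → [rikurugi]
Rule 2 Nasal Place Assimilation: no change — [rikurugi]
Rule 3 Medial Vowel Deletion: [rikurugi] → [rikrgi]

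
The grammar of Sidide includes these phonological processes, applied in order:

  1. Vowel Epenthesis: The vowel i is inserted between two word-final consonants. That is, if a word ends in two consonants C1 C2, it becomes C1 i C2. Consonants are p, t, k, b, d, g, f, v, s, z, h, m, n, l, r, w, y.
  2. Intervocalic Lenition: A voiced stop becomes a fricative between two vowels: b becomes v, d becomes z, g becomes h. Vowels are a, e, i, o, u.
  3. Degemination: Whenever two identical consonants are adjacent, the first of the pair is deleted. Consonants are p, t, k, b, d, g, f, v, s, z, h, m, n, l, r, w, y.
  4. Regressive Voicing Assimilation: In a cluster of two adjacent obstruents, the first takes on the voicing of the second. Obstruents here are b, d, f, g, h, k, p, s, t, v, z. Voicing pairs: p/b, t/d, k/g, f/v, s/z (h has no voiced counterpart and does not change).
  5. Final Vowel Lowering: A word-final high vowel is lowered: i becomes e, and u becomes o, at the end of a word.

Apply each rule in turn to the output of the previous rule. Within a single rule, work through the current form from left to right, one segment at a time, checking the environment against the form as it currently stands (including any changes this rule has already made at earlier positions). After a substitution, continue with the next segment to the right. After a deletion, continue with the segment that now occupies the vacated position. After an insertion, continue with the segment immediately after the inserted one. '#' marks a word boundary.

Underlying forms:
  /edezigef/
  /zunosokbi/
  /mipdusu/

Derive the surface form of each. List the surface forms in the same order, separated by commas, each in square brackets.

/edezigef/:
  1 Vowel Epenthesis: no change — [edezigef]
  2 Intervocalic Lenition: [edezigef] → [ezezihef]
  3 Degemination: no change — [ezezihef]
  4 Regressive Voicing Assimilation: no change — [ezezihef]
  5 Final Vowel Lowering: no change — [ezezihef]
/zunosokbi/:
  1 Vowel Epenthesis: no change — [zunosokbi]
  2 Intervocalic Lenition: no change — [zunosokbi]
  3 Degemination: no change — [zunosokbi]
  4 Regressive Voicing Assimilation: [zunosokbi] → [zunosogbi]
  5 Final Vowel Lowering: [zunosogbi] → [zunosogbe]
/mipdusu/:
  1 Vowel Epenthesis: no change — [mipdusu]
  2 Intervocalic Lenition: no change — [mipdusu]
  3 Degemination: no change — [mipdusu]
  4 Regressive Voicing Assimilation: [mipdusu] → [mibdusu]
  5 Final Vowel Lowering: [mibdusu] → [mibduso]

[ezezihef], [zunosogbe], [mibduso]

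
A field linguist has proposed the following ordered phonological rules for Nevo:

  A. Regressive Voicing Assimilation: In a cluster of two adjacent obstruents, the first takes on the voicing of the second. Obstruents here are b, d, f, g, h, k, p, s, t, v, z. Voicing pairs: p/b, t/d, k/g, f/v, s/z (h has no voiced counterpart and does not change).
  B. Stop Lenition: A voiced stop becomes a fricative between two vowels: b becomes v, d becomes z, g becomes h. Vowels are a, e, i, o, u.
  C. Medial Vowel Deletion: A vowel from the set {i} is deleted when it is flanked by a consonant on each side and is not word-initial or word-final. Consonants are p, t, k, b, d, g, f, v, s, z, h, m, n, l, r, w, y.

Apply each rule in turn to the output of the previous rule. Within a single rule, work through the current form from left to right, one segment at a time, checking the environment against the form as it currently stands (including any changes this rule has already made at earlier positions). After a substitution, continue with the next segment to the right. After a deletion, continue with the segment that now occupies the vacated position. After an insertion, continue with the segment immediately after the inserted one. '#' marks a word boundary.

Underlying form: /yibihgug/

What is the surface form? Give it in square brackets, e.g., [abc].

A Regressive Voicing Assimilation: no change — [yibihgug]
B Stop Lenition: [yibihgug] → [yivihgug]
C Medial Vowel Deletion: [yivihgug] → [yvhgug]

[yvhgug]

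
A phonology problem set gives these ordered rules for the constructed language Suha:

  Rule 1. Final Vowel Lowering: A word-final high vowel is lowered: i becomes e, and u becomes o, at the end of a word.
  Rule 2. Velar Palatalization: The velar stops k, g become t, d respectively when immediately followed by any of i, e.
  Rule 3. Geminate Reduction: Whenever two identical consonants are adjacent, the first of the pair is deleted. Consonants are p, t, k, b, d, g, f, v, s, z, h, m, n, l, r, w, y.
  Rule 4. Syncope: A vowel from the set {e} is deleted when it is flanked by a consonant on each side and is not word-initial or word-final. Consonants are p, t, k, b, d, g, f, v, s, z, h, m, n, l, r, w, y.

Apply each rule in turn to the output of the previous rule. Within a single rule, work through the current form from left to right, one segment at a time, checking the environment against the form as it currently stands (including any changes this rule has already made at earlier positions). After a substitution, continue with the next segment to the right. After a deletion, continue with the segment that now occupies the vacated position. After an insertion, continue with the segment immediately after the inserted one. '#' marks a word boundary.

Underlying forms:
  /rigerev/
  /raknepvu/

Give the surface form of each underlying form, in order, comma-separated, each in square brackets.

/rigerev/:
  Rule 1 Final Vowel Lowering: no change — [rigerev]
  Rule 2 Velar Palatalization: [rigerev] → [riderev]
  Rule 3 Geminate Reduction: no change — [riderev]
  Rule 4 Syncope: [riderev] → [ridrv]
/raknepvu/:
  Rule 1 Final Vowel Lowering: [raknepvu] → [raknepvo]
  Rule 2 Velar Palatalization: no change — [raknepvo]
  Rule 3 Geminate Reduction: no change — [raknepvo]
  Rule 4 Syncope: [raknepvo] → [raknpvo]

[ridrv], [raknpvo]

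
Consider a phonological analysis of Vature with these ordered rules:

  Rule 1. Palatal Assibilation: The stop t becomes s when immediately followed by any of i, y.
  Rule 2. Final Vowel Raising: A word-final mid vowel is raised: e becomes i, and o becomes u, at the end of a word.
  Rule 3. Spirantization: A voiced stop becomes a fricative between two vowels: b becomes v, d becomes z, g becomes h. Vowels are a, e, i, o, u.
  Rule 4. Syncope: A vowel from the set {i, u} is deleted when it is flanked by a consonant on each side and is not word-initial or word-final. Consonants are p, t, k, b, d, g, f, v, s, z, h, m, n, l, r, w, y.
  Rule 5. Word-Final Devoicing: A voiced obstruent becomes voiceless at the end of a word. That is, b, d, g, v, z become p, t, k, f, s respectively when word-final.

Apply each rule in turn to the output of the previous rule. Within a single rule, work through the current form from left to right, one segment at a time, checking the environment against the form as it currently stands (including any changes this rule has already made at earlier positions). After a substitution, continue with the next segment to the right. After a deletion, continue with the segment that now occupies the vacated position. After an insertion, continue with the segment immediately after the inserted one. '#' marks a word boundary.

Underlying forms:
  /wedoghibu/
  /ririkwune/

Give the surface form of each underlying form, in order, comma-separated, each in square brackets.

/wedoghibu/:
  Rule 1 Palatal Assibilation: no change — [wedoghibu]
  Rule 2 Final Vowel Raising: no change — [wedoghibu]
  Rule 3 Spirantization: [wedoghibu] → [wezoghivu]
  Rule 4 Syncope: [wezoghivu] → [wezoghvu]
  Rule 5 Word-Final Devoicing: no change — [wezoghvu]
/ririkwune/:
  Rule 1 Palatal Assibilation: no change — [ririkwune]
  Rule 2 Final Vowel Raising: [ririkwune] → [ririkwuni]
  Rule 3 Spirantization: no change — [ririkwuni]
  Rule 4 Syncope: [ririkwuni] → [rrkwni]
  Rule 5 Word-Final Devoicing: no change — [rrkwni]

[wezoghvu], [rrkwni]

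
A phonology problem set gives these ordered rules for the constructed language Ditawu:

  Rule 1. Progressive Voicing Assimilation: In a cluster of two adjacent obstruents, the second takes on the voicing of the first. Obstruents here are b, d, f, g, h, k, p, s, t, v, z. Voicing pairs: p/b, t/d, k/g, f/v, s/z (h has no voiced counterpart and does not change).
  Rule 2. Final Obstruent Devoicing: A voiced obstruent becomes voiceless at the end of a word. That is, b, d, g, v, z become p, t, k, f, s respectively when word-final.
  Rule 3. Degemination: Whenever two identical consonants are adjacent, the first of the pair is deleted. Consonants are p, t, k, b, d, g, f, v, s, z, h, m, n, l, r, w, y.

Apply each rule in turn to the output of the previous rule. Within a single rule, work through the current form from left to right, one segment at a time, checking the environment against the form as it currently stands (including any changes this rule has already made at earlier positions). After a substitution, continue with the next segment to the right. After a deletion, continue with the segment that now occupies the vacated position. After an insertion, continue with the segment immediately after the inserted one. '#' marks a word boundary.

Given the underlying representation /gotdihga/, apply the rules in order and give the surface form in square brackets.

[gotihka]

Rule 1 Progressive Voicing Assimilation: [gotdihga] → [gottihka]
Rule 2 Final Obstruent Devoicing: no change — [gottihka]
Rule 3 Degemination: [gottihka] → [gotihka]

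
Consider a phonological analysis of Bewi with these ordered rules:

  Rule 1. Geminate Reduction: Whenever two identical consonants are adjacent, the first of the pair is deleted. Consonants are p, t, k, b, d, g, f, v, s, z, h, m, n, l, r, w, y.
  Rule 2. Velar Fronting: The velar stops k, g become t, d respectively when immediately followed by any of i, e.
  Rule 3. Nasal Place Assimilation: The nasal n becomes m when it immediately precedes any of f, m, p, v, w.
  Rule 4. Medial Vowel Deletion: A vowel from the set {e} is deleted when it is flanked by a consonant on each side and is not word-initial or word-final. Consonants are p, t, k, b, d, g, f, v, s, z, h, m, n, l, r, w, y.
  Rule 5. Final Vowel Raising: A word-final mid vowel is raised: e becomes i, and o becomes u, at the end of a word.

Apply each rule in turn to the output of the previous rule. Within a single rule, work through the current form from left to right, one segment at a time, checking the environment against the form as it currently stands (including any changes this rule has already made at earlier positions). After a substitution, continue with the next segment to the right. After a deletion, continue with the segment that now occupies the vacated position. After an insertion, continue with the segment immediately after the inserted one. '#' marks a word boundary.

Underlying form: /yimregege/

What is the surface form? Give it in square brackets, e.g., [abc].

Rule 1 Geminate Reduction: no change — [yimregege]
Rule 2 Velar Fronting: [yimregege] → [yimredede]
Rule 3 Nasal Place Assimilation: no change — [yimredede]
Rule 4 Medial Vowel Deletion: [yimredede] → [yimrdde]
Rule 5 Final Vowel Raising: [yimrdde] → [yimrddi]

[yimrddi]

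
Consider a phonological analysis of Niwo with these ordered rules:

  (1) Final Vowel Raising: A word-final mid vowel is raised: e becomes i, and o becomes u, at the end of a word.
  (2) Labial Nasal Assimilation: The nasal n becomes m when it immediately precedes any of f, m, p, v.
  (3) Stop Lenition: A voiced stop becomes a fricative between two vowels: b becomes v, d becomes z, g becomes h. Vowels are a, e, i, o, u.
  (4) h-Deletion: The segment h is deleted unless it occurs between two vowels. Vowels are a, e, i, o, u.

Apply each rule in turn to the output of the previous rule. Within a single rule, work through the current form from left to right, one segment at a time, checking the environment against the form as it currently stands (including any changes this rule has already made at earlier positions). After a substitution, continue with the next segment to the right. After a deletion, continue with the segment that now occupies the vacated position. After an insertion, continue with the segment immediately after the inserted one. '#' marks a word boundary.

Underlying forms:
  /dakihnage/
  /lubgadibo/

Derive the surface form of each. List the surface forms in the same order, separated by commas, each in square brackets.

/dakihnage/:
  (1) Final Vowel Raising: [dakihnage] → [dakihnagi]
  (2) Labial Nasal Assimilation: no change — [dakihnagi]
  (3) Stop Lenition: [dakihnagi] → [dakihnahi]
  (4) h-Deletion: [dakihnahi] → [dakinahi]
/lubgadibo/:
  (1) Final Vowel Raising: [lubgadibo] → [lubgadibu]
  (2) Labial Nasal Assimilation: no change — [lubgadibu]
  (3) Stop Lenition: [lubgadibu] → [lubgazivu]
  (4) h-Deletion: no change — [lubgazivu]

[dakinahi], [lubgazivu]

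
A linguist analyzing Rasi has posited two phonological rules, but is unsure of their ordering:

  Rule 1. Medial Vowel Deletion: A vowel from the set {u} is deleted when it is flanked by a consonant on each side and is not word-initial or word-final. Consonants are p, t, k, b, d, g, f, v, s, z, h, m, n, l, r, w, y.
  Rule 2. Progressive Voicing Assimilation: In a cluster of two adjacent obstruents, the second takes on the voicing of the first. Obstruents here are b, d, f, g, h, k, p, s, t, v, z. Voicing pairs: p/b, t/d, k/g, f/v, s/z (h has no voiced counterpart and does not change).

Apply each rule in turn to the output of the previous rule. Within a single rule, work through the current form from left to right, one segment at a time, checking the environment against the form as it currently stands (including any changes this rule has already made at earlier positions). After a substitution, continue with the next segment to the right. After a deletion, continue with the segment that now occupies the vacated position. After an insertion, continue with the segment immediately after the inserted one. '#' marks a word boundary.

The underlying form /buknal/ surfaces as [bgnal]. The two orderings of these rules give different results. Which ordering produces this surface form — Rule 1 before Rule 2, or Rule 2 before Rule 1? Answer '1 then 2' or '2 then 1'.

Order 1 then 2:
  1 Medial Vowel Deletion: [buknal] → [bknal]
  2 Progressive Voicing Assimilation: [bknal] → [bgnal]
  result: [bgnal]
Order 2 then 1:
  2 Progressive Voicing Assimilation: no change — [buknal]
  1 Medial Vowel Deletion: [buknal] → [bknal]
  result: [bknal]

1 then 2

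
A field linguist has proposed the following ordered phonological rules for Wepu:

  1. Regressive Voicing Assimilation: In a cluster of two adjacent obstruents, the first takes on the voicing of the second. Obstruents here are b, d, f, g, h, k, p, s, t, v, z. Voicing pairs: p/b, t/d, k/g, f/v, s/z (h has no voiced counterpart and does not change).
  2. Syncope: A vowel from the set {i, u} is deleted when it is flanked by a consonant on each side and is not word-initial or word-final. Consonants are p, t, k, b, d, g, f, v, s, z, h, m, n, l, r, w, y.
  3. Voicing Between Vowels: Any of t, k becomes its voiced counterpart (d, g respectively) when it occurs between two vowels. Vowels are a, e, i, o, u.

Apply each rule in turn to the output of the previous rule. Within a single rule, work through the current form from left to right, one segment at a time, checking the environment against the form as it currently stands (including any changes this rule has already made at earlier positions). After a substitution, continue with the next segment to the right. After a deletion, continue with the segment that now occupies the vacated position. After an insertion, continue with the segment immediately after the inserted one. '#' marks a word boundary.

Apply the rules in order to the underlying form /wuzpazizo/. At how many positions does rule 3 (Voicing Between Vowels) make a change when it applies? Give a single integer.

1 Regressive Voicing Assimilation: [wuzpazizo] → [wuspazizo]
2 Syncope: [wuspazizo] → [wspazzo]
3 Voicing Between Vowels: no change — [wspazzo]
Rule 3 changed 0 position(s).

0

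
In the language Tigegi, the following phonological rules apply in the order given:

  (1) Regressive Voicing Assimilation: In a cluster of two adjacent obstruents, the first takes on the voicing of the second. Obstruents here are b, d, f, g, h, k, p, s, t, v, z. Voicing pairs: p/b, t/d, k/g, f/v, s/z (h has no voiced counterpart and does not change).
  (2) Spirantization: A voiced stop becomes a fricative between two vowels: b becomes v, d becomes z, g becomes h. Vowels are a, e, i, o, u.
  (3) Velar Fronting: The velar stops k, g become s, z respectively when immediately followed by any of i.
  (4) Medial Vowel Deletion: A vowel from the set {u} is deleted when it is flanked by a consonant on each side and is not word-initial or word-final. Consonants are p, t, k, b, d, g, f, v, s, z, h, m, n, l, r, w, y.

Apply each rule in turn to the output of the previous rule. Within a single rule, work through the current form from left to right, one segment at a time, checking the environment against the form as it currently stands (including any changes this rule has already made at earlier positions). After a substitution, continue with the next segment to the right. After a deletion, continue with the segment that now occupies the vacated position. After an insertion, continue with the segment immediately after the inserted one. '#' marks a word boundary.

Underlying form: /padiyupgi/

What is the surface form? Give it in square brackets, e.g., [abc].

(1) Regressive Voicing Assimilation: [padiyupgi] → [padiyubgi]
(2) Spirantization: [padiyubgi] → [paziyubgi]
(3) Velar Fronting: [paziyubgi] → [paziyubzi]
(4) Medial Vowel Deletion: [paziyubzi] → [paziybzi]

[paziybzi]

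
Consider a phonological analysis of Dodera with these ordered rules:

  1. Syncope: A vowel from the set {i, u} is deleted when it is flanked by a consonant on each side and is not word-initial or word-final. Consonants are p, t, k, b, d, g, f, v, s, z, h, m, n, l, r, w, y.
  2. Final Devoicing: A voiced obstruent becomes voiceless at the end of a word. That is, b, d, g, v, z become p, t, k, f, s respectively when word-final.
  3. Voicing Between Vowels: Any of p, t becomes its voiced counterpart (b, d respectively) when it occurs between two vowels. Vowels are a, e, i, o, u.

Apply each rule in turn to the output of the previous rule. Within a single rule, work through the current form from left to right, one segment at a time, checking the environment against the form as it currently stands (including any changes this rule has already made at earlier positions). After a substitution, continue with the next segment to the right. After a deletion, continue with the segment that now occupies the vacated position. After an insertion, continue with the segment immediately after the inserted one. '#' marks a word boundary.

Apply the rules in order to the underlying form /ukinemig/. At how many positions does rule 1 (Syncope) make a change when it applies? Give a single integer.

2

1 Syncope: [ukinemig] → [uknemg]
2 Final Devoicing: [uknemg] → [uknemk]
3 Voicing Between Vowels: no change — [uknemk]
Rule 1 changed 2 position(s).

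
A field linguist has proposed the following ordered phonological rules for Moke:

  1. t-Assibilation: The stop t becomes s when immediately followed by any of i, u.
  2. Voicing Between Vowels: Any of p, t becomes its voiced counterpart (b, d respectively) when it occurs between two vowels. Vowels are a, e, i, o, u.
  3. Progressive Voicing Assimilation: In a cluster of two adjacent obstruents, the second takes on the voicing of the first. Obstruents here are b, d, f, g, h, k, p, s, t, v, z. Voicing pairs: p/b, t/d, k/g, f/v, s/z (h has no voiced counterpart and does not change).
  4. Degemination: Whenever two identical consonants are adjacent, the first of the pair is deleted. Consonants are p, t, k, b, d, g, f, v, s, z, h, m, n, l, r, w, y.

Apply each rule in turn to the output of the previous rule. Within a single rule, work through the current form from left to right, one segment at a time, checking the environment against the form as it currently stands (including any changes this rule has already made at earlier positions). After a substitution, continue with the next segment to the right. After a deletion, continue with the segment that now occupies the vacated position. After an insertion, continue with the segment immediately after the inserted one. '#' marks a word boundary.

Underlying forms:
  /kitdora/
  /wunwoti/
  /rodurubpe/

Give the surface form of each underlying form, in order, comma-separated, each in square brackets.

/kitdora/:
  1 t-Assibilation: no change — [kitdora]
  2 Voicing Between Vowels: no change — [kitdora]
  3 Progressive Voicing Assimilation: [kitdora] → [kittora]
  4 Degemination: [kittora] → [kitora]
/wunwoti/:
  1 t-Assibilation: [wunwoti] → [wunwosi]
  2 Voicing Between Vowels: no change — [wunwosi]
  3 Progressive Voicing Assimilation: no change — [wunwosi]
  4 Degemination: no change — [wunwosi]
/rodurubpe/:
  1 t-Assibilation: no change — [rodurubpe]
  2 Voicing Between Vowels: no change — [rodurubpe]
  3 Progressive Voicing Assimilation: [rodurubpe] → [rodurubbe]
  4 Degemination: [rodurubbe] → [rodurube]

[kitora], [wunwosi], [rodurube]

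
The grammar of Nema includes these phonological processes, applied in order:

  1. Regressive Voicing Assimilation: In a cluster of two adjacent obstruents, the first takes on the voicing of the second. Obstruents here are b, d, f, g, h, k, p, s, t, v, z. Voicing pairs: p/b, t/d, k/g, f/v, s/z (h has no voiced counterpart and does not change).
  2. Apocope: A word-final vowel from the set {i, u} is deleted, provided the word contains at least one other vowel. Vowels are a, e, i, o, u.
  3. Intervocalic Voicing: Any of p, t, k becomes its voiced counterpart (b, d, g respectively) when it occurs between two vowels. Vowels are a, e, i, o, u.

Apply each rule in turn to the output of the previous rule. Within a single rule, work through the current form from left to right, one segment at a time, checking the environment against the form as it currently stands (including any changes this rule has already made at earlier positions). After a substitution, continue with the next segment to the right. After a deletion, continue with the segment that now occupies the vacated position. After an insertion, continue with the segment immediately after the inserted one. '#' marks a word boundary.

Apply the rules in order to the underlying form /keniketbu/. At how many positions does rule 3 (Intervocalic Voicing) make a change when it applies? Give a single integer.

1

1 Regressive Voicing Assimilation: [keniketbu] → [kenikedbu]
2 Apocope: [kenikedbu] → [kenikedb]
3 Intervocalic Voicing: [kenikedb] → [kenigedb]
Rule 3 changed 1 position(s).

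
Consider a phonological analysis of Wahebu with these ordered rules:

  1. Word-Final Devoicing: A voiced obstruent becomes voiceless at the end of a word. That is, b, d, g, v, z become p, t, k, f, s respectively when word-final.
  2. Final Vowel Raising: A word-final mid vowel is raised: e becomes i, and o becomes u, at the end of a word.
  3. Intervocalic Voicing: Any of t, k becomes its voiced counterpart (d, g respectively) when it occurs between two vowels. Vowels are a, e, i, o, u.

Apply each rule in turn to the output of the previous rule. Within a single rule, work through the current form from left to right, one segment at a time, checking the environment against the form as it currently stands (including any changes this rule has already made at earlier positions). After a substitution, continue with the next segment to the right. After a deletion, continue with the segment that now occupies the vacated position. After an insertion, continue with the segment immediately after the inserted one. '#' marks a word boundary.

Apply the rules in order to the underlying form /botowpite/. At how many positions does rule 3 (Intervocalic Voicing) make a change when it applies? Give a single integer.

1 Word-Final Devoicing: no change — [botowpite]
2 Final Vowel Raising: [botowpite] → [botowpiti]
3 Intervocalic Voicing: [botowpiti] → [bodowpidi]
Rule 3 changed 2 position(s).

2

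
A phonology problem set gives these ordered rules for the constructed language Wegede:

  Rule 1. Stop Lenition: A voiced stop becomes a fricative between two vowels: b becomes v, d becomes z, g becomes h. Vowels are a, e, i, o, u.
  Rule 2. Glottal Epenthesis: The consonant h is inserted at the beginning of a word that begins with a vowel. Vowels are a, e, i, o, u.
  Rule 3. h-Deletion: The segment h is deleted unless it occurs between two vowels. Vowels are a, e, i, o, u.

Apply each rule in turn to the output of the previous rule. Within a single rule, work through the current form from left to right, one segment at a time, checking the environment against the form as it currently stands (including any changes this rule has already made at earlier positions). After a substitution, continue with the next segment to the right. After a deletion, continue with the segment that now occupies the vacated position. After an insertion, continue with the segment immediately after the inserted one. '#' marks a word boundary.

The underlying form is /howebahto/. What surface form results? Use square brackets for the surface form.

Rule 1 Stop Lenition: [howebahto] → [howevahto]
Rule 2 Glottal Epenthesis: no change — [howevahto]
Rule 3 h-Deletion: [howevahto] → [owevato]

[owevato]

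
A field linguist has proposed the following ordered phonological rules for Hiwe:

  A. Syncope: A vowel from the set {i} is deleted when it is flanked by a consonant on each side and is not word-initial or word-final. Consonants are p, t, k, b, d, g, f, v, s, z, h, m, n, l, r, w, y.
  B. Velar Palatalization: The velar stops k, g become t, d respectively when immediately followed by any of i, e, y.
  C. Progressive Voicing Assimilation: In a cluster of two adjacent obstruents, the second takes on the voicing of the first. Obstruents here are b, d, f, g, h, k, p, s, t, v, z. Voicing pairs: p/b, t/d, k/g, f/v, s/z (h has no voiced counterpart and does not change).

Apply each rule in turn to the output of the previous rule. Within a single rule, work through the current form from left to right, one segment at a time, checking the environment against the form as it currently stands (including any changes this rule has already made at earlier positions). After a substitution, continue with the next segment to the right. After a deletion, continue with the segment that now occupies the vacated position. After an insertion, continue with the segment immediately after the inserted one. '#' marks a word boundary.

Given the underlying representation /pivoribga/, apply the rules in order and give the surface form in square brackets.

A Syncope: [pivoribga] → [pvorbga]
B Velar Palatalization: no change — [pvorbga]
C Progressive Voicing Assimilation: [pvorbga] → [pforbga]

[pforbga]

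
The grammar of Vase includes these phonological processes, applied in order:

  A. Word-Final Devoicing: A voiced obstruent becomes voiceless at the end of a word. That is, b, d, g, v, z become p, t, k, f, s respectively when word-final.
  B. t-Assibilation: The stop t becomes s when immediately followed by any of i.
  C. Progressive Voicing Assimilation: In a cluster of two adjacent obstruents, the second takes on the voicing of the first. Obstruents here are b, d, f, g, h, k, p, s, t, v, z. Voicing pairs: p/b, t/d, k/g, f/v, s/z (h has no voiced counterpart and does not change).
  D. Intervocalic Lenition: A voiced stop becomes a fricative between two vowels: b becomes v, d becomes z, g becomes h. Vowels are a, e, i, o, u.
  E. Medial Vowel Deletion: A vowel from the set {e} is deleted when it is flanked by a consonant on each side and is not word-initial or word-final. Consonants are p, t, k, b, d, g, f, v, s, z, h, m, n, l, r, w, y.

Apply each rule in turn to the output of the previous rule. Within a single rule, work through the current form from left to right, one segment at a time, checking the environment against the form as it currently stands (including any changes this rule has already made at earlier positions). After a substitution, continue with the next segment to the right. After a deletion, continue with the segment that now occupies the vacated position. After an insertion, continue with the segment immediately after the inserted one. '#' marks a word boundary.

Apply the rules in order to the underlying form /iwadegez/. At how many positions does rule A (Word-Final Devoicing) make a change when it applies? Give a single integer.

1

A Word-Final Devoicing: [iwadegez] → [iwadeges]
B t-Assibilation: no change — [iwadeges]
C Progressive Voicing Assimilation: no change — [iwadeges]
D Intervocalic Lenition: [iwadeges] → [iwazehes]
E Medial Vowel Deletion: [iwazehes] → [iwazhs]
Rule A changed 1 position(s).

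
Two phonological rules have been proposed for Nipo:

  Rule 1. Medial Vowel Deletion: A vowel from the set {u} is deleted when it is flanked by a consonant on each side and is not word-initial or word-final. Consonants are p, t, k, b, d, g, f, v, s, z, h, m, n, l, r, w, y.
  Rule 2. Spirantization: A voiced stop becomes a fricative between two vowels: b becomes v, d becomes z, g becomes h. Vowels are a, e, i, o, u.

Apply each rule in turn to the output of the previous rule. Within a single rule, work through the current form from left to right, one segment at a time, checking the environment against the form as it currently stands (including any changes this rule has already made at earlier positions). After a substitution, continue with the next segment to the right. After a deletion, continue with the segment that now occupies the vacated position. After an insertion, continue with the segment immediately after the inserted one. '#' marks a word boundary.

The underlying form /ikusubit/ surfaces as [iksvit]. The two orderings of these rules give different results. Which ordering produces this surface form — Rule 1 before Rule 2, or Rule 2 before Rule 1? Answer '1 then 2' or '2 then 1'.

2 then 1

Order 1 then 2:
  1 Medial Vowel Deletion: [ikusubit] → [iksbit]
  2 Spirantization: no change — [iksbit]
  result: [iksbit]
Order 2 then 1:
  2 Spirantization: [ikusubit] → [ikusuvit]
  1 Medial Vowel Deletion: [ikusuvit] → [iksvit]
  result: [iksvit]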